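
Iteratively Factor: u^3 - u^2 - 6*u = (u)*(u^2 - u - 6) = u*(u + 2)*(u - 3)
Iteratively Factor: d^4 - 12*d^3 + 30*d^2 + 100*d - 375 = (d - 5)*(d^3 - 7*d^2 - 5*d + 75) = (d - 5)*(d + 3)*(d^2 - 10*d + 25) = (d - 5)^2*(d + 3)*(d - 5)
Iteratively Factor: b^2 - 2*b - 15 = (b - 5)*(b + 3)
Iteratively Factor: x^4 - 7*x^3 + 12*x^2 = (x)*(x^3 - 7*x^2 + 12*x) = x^2*(x^2 - 7*x + 12) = x^2*(x - 4)*(x - 3)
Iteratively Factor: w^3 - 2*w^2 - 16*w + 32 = (w - 2)*(w^2 - 16) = (w - 2)*(w + 4)*(w - 4)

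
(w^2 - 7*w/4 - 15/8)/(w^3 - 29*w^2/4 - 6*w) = (w - 5/2)/(w*(w - 8))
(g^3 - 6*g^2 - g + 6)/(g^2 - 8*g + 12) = (g^2 - 1)/(g - 2)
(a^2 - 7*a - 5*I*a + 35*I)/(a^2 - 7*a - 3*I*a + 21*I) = (a - 5*I)/(a - 3*I)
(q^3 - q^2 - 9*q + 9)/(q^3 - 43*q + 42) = (q^2 - 9)/(q^2 + q - 42)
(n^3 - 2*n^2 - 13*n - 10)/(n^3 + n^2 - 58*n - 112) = (n^2 - 4*n - 5)/(n^2 - n - 56)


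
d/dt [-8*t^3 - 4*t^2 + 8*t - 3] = -24*t^2 - 8*t + 8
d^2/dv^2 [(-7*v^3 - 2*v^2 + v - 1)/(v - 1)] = 2*(-7*v^3 + 21*v^2 - 21*v - 2)/(v^3 - 3*v^2 + 3*v - 1)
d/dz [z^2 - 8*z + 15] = 2*z - 8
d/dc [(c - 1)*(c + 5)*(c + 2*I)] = 3*c^2 + 4*c*(2 + I) - 5 + 8*I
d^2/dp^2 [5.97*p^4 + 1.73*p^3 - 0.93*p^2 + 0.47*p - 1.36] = 71.64*p^2 + 10.38*p - 1.86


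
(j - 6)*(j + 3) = j^2 - 3*j - 18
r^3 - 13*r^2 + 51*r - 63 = (r - 7)*(r - 3)^2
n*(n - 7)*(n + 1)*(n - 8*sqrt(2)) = n^4 - 8*sqrt(2)*n^3 - 6*n^3 - 7*n^2 + 48*sqrt(2)*n^2 + 56*sqrt(2)*n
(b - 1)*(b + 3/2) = b^2 + b/2 - 3/2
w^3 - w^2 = w^2*(w - 1)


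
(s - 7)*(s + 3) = s^2 - 4*s - 21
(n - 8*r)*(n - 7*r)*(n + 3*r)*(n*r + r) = n^4*r - 12*n^3*r^2 + n^3*r + 11*n^2*r^3 - 12*n^2*r^2 + 168*n*r^4 + 11*n*r^3 + 168*r^4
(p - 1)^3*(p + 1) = p^4 - 2*p^3 + 2*p - 1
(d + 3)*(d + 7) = d^2 + 10*d + 21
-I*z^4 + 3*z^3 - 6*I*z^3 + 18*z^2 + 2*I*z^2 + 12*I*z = z*(z + 6)*(z + 2*I)*(-I*z + 1)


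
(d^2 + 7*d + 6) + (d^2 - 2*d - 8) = 2*d^2 + 5*d - 2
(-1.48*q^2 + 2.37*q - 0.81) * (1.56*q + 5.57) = -2.3088*q^3 - 4.5464*q^2 + 11.9373*q - 4.5117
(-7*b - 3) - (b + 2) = -8*b - 5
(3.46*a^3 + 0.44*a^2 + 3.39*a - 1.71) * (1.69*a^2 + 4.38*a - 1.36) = 5.8474*a^5 + 15.8984*a^4 + 2.9507*a^3 + 11.3599*a^2 - 12.1002*a + 2.3256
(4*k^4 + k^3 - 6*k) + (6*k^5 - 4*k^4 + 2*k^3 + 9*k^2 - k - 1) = 6*k^5 + 3*k^3 + 9*k^2 - 7*k - 1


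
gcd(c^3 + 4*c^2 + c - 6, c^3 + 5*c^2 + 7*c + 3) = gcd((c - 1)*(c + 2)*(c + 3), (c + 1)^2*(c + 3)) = c + 3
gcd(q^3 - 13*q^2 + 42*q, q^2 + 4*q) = q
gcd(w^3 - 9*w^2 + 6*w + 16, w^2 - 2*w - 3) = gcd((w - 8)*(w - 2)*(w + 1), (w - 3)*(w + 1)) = w + 1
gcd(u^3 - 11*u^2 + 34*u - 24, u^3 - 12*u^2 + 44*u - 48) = u^2 - 10*u + 24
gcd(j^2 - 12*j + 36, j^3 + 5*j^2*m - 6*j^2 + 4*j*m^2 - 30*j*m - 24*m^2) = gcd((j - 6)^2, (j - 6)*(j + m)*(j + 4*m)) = j - 6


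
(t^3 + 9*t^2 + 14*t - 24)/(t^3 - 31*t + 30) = (t + 4)/(t - 5)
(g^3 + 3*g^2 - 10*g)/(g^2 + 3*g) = (g^2 + 3*g - 10)/(g + 3)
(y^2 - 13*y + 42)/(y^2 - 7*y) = (y - 6)/y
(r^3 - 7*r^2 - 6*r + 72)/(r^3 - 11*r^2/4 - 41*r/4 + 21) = 4*(r - 6)/(4*r - 7)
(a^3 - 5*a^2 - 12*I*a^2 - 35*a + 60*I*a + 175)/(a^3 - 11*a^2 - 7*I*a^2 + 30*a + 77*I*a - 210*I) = (a - 5*I)/(a - 6)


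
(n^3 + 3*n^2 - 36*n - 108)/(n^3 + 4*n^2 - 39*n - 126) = (n + 6)/(n + 7)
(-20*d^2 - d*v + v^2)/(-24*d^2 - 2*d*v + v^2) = (-5*d + v)/(-6*d + v)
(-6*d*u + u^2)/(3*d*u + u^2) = (-6*d + u)/(3*d + u)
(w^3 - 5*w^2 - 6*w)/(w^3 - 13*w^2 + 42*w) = (w + 1)/(w - 7)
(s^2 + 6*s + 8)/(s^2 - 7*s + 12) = (s^2 + 6*s + 8)/(s^2 - 7*s + 12)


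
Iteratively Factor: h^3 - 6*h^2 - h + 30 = (h - 5)*(h^2 - h - 6) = (h - 5)*(h + 2)*(h - 3)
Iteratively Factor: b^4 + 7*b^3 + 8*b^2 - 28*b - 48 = (b - 2)*(b^3 + 9*b^2 + 26*b + 24) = (b - 2)*(b + 4)*(b^2 + 5*b + 6) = (b - 2)*(b + 2)*(b + 4)*(b + 3)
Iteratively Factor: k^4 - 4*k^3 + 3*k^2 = (k)*(k^3 - 4*k^2 + 3*k) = k^2*(k^2 - 4*k + 3) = k^2*(k - 1)*(k - 3)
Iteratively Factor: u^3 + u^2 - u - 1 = (u + 1)*(u^2 - 1) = (u + 1)^2*(u - 1)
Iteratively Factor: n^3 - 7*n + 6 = (n + 3)*(n^2 - 3*n + 2) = (n - 2)*(n + 3)*(n - 1)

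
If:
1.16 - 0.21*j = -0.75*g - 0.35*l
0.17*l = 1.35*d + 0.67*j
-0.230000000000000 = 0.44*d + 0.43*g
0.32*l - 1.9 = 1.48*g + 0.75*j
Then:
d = 0.45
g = -1.00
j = -1.43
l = -2.03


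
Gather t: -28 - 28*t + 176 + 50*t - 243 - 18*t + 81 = 4*t - 14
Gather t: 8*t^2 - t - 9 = 8*t^2 - t - 9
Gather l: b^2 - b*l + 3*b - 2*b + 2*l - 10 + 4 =b^2 + b + l*(2 - b) - 6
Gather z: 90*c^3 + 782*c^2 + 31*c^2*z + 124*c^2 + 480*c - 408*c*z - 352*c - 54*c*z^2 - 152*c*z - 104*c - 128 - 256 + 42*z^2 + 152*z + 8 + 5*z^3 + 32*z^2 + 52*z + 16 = 90*c^3 + 906*c^2 + 24*c + 5*z^3 + z^2*(74 - 54*c) + z*(31*c^2 - 560*c + 204) - 360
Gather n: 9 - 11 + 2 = 0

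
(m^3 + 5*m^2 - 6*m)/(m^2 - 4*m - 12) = m*(-m^2 - 5*m + 6)/(-m^2 + 4*m + 12)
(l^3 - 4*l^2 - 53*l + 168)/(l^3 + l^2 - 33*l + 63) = (l - 8)/(l - 3)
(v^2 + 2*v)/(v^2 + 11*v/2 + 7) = 2*v/(2*v + 7)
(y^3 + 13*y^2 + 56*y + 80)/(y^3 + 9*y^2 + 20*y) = (y + 4)/y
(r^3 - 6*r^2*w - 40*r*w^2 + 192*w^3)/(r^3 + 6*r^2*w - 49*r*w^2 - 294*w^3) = (r^2 - 12*r*w + 32*w^2)/(r^2 - 49*w^2)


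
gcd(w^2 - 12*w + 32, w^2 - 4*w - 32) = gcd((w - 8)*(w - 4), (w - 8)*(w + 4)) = w - 8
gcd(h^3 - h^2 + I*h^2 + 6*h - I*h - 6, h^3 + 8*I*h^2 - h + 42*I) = h^2 + I*h + 6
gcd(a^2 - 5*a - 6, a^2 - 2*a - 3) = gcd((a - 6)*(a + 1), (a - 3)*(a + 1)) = a + 1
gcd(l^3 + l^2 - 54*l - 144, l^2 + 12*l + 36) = l + 6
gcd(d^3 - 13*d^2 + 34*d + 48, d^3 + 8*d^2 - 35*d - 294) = d - 6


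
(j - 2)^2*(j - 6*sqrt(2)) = j^3 - 6*sqrt(2)*j^2 - 4*j^2 + 4*j + 24*sqrt(2)*j - 24*sqrt(2)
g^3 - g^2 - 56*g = g*(g - 8)*(g + 7)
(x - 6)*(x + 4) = x^2 - 2*x - 24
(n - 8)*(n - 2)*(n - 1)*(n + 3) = n^4 - 8*n^3 - 7*n^2 + 62*n - 48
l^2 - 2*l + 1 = (l - 1)^2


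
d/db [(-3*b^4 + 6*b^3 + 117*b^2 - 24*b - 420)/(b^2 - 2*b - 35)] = -6*b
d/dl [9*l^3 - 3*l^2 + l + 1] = 27*l^2 - 6*l + 1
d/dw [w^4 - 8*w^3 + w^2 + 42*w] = 4*w^3 - 24*w^2 + 2*w + 42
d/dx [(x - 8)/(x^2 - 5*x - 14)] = (x^2 - 5*x - (x - 8)*(2*x - 5) - 14)/(-x^2 + 5*x + 14)^2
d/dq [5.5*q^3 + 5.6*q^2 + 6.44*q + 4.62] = 16.5*q^2 + 11.2*q + 6.44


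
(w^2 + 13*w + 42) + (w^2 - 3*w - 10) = 2*w^2 + 10*w + 32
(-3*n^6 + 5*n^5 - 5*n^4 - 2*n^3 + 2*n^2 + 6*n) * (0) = 0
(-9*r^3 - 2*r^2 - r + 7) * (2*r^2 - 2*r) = -18*r^5 + 14*r^4 + 2*r^3 + 16*r^2 - 14*r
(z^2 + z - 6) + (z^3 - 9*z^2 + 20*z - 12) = z^3 - 8*z^2 + 21*z - 18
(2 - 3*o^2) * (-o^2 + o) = 3*o^4 - 3*o^3 - 2*o^2 + 2*o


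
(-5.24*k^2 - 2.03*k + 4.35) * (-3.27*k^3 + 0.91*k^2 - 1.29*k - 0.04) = 17.1348*k^5 + 1.8697*k^4 - 9.3122*k^3 + 6.7868*k^2 - 5.5303*k - 0.174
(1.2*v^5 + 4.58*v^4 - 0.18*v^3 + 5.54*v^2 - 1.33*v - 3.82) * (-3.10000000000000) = -3.72*v^5 - 14.198*v^4 + 0.558*v^3 - 17.174*v^2 + 4.123*v + 11.842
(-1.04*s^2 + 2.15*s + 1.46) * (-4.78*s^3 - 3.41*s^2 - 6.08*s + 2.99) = 4.9712*s^5 - 6.7306*s^4 - 7.9871*s^3 - 21.1602*s^2 - 2.4483*s + 4.3654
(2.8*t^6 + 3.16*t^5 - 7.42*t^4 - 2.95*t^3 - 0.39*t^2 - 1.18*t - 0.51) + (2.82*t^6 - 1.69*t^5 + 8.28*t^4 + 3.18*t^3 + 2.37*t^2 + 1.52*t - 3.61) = 5.62*t^6 + 1.47*t^5 + 0.859999999999999*t^4 + 0.23*t^3 + 1.98*t^2 + 0.34*t - 4.12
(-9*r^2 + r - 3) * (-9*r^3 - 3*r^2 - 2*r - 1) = 81*r^5 + 18*r^4 + 42*r^3 + 16*r^2 + 5*r + 3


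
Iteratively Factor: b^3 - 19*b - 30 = (b + 3)*(b^2 - 3*b - 10) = (b - 5)*(b + 3)*(b + 2)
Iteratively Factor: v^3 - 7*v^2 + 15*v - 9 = (v - 1)*(v^2 - 6*v + 9) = (v - 3)*(v - 1)*(v - 3)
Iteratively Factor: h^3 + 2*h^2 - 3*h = (h + 3)*(h^2 - h) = (h - 1)*(h + 3)*(h)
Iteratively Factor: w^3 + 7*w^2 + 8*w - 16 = (w - 1)*(w^2 + 8*w + 16) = (w - 1)*(w + 4)*(w + 4)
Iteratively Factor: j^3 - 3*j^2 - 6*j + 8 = (j + 2)*(j^2 - 5*j + 4) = (j - 4)*(j + 2)*(j - 1)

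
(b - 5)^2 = b^2 - 10*b + 25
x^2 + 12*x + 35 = (x + 5)*(x + 7)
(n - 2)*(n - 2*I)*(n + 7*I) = n^3 - 2*n^2 + 5*I*n^2 + 14*n - 10*I*n - 28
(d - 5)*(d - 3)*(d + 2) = d^3 - 6*d^2 - d + 30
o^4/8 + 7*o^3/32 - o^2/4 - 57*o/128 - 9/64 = (o/4 + 1/2)*(o/2 + 1/4)*(o - 3/2)*(o + 3/4)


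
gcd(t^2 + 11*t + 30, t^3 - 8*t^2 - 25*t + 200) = t + 5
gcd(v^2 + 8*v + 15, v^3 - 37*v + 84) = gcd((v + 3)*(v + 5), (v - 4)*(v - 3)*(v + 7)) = 1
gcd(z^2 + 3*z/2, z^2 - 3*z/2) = z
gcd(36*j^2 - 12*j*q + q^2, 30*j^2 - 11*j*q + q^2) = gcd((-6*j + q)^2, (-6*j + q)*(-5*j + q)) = -6*j + q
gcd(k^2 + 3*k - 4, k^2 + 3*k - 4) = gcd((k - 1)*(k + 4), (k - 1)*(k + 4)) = k^2 + 3*k - 4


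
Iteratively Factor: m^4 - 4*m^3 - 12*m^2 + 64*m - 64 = (m - 2)*(m^3 - 2*m^2 - 16*m + 32) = (m - 2)*(m + 4)*(m^2 - 6*m + 8) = (m - 2)^2*(m + 4)*(m - 4)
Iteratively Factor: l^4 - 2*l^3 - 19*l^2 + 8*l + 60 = (l - 2)*(l^3 - 19*l - 30) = (l - 2)*(l + 3)*(l^2 - 3*l - 10) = (l - 5)*(l - 2)*(l + 3)*(l + 2)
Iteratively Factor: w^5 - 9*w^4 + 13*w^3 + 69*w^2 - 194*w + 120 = (w - 1)*(w^4 - 8*w^3 + 5*w^2 + 74*w - 120) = (w - 1)*(w + 3)*(w^3 - 11*w^2 + 38*w - 40) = (w - 4)*(w - 1)*(w + 3)*(w^2 - 7*w + 10) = (w - 4)*(w - 2)*(w - 1)*(w + 3)*(w - 5)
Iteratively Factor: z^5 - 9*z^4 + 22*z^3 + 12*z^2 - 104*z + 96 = (z - 3)*(z^4 - 6*z^3 + 4*z^2 + 24*z - 32) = (z - 3)*(z - 2)*(z^3 - 4*z^2 - 4*z + 16) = (z - 3)*(z - 2)*(z + 2)*(z^2 - 6*z + 8) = (z - 4)*(z - 3)*(z - 2)*(z + 2)*(z - 2)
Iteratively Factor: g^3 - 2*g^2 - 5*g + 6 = (g - 3)*(g^2 + g - 2) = (g - 3)*(g + 2)*(g - 1)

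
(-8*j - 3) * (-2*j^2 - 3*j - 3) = 16*j^3 + 30*j^2 + 33*j + 9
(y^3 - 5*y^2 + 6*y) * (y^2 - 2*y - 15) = y^5 - 7*y^4 + y^3 + 63*y^2 - 90*y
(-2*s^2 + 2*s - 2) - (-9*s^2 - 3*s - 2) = 7*s^2 + 5*s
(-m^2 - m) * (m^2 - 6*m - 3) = -m^4 + 5*m^3 + 9*m^2 + 3*m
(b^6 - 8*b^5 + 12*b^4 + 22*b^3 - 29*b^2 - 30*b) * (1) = b^6 - 8*b^5 + 12*b^4 + 22*b^3 - 29*b^2 - 30*b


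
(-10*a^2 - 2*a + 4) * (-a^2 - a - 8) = 10*a^4 + 12*a^3 + 78*a^2 + 12*a - 32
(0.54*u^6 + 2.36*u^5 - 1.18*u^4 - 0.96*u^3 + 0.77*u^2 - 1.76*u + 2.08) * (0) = 0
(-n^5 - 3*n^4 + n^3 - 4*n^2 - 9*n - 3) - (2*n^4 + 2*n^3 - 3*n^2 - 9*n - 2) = -n^5 - 5*n^4 - n^3 - n^2 - 1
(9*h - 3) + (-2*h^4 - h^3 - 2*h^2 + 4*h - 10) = -2*h^4 - h^3 - 2*h^2 + 13*h - 13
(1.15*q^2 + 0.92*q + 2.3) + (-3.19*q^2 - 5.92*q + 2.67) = -2.04*q^2 - 5.0*q + 4.97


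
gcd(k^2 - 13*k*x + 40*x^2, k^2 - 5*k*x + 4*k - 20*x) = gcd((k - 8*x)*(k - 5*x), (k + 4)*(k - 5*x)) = -k + 5*x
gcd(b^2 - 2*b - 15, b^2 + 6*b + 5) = 1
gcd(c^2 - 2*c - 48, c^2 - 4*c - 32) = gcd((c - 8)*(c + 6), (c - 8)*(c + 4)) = c - 8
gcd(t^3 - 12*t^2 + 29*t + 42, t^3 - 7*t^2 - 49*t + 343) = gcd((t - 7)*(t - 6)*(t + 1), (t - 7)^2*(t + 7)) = t - 7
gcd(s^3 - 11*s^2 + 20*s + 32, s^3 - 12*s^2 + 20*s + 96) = s - 8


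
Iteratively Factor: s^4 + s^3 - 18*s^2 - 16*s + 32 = (s + 4)*(s^3 - 3*s^2 - 6*s + 8) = (s + 2)*(s + 4)*(s^2 - 5*s + 4) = (s - 4)*(s + 2)*(s + 4)*(s - 1)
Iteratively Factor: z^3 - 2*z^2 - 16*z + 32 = (z - 4)*(z^2 + 2*z - 8) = (z - 4)*(z + 4)*(z - 2)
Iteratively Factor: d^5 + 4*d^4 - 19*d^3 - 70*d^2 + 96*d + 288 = (d + 2)*(d^4 + 2*d^3 - 23*d^2 - 24*d + 144) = (d - 3)*(d + 2)*(d^3 + 5*d^2 - 8*d - 48) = (d - 3)*(d + 2)*(d + 4)*(d^2 + d - 12) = (d - 3)^2*(d + 2)*(d + 4)*(d + 4)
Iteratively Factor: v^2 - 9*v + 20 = (v - 4)*(v - 5)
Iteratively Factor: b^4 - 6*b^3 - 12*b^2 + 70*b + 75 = (b - 5)*(b^3 - b^2 - 17*b - 15) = (b - 5)^2*(b^2 + 4*b + 3) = (b - 5)^2*(b + 3)*(b + 1)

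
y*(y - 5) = y^2 - 5*y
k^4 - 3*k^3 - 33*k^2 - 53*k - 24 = (k - 8)*(k + 1)^2*(k + 3)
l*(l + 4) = l^2 + 4*l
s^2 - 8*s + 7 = (s - 7)*(s - 1)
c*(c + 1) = c^2 + c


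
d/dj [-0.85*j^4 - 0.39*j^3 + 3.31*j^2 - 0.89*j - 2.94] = -3.4*j^3 - 1.17*j^2 + 6.62*j - 0.89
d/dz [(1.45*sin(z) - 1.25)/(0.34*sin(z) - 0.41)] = -0.1695*cos(z)/(0.34*sin(z) - 0.41)^2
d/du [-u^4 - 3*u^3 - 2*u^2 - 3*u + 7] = -4*u^3 - 9*u^2 - 4*u - 3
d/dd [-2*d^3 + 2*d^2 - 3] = 2*d*(2 - 3*d)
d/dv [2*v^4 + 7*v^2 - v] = 8*v^3 + 14*v - 1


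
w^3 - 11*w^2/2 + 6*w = w*(w - 4)*(w - 3/2)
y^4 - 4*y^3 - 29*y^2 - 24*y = y*(y - 8)*(y + 1)*(y + 3)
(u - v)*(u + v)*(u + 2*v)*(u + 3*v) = u^4 + 5*u^3*v + 5*u^2*v^2 - 5*u*v^3 - 6*v^4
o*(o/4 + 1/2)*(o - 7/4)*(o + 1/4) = o^4/4 + o^3/8 - 55*o^2/64 - 7*o/32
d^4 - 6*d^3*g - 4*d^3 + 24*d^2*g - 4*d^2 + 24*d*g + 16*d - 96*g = (d - 4)*(d - 2)*(d + 2)*(d - 6*g)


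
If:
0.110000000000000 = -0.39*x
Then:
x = -0.28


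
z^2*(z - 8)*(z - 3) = z^4 - 11*z^3 + 24*z^2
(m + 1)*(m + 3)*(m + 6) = m^3 + 10*m^2 + 27*m + 18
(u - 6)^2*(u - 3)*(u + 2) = u^4 - 13*u^3 + 42*u^2 + 36*u - 216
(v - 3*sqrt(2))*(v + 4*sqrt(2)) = v^2 + sqrt(2)*v - 24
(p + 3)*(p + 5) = p^2 + 8*p + 15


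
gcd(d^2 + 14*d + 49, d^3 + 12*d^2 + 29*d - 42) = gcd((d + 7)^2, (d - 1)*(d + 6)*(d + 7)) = d + 7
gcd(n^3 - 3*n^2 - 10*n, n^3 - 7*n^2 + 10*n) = n^2 - 5*n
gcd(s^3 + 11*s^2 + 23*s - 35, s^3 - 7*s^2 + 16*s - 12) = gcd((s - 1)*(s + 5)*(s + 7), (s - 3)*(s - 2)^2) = 1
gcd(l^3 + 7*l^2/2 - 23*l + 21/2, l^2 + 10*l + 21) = l + 7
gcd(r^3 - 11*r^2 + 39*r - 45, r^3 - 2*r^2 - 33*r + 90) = r^2 - 8*r + 15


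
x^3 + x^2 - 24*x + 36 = (x - 3)*(x - 2)*(x + 6)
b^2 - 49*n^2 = (b - 7*n)*(b + 7*n)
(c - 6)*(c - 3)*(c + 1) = c^3 - 8*c^2 + 9*c + 18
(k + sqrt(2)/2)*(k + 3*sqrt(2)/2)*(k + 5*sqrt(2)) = k^3 + 7*sqrt(2)*k^2 + 43*k/2 + 15*sqrt(2)/2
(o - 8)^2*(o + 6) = o^3 - 10*o^2 - 32*o + 384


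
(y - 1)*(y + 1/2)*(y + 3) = y^3 + 5*y^2/2 - 2*y - 3/2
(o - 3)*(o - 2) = o^2 - 5*o + 6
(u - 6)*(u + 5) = u^2 - u - 30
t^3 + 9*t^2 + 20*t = t*(t + 4)*(t + 5)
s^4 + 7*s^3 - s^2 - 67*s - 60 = (s - 3)*(s + 1)*(s + 4)*(s + 5)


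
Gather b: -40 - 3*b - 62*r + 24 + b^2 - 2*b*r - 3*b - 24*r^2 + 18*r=b^2 + b*(-2*r - 6) - 24*r^2 - 44*r - 16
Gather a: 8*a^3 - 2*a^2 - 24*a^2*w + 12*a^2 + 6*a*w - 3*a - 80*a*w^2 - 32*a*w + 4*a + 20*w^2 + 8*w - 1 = 8*a^3 + a^2*(10 - 24*w) + a*(-80*w^2 - 26*w + 1) + 20*w^2 + 8*w - 1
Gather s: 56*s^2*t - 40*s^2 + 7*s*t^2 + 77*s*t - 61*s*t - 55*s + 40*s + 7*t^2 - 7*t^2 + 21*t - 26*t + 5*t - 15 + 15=s^2*(56*t - 40) + s*(7*t^2 + 16*t - 15)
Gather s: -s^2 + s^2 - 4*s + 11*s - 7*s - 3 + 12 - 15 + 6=0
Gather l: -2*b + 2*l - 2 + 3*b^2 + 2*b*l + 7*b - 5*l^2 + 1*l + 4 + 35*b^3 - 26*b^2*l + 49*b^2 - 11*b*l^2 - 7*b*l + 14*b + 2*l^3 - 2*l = 35*b^3 + 52*b^2 + 19*b + 2*l^3 + l^2*(-11*b - 5) + l*(-26*b^2 - 5*b + 1) + 2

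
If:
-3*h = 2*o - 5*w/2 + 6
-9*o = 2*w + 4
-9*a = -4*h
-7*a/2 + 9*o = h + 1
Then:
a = -1796/2191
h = -4041/2191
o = -904/2191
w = -314/2191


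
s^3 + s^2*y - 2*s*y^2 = s*(s - y)*(s + 2*y)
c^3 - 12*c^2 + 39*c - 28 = (c - 7)*(c - 4)*(c - 1)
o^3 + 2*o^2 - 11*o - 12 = (o - 3)*(o + 1)*(o + 4)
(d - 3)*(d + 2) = d^2 - d - 6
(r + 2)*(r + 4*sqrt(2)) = r^2 + 2*r + 4*sqrt(2)*r + 8*sqrt(2)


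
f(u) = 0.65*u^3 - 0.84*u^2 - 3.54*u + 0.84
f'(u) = 1.95*u^2 - 1.68*u - 3.54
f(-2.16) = -1.98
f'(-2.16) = 9.19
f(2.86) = -0.95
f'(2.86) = 7.61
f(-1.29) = 2.61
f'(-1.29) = 1.87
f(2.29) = -3.87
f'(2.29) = 2.84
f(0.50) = -1.06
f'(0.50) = -3.89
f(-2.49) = -5.59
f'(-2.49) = 12.73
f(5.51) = 64.57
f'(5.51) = 46.41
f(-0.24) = 1.63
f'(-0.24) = -3.02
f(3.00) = 0.21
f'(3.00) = 8.97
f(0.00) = 0.84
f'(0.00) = -3.54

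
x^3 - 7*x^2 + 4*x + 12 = (x - 6)*(x - 2)*(x + 1)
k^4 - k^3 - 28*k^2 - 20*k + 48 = (k - 6)*(k - 1)*(k + 2)*(k + 4)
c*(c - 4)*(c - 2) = c^3 - 6*c^2 + 8*c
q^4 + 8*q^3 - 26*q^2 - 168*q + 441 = (q - 3)^2*(q + 7)^2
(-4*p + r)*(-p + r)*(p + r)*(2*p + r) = 8*p^4 + 2*p^3*r - 9*p^2*r^2 - 2*p*r^3 + r^4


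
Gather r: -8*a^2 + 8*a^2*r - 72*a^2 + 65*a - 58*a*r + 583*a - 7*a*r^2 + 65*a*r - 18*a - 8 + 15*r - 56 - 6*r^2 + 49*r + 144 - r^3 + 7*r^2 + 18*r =-80*a^2 + 630*a - r^3 + r^2*(1 - 7*a) + r*(8*a^2 + 7*a + 82) + 80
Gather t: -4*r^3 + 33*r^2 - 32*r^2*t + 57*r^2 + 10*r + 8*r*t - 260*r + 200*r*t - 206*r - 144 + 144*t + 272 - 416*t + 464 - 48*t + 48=-4*r^3 + 90*r^2 - 456*r + t*(-32*r^2 + 208*r - 320) + 640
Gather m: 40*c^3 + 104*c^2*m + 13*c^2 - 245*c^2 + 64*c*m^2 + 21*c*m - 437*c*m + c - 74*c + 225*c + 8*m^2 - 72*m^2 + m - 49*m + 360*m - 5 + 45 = 40*c^3 - 232*c^2 + 152*c + m^2*(64*c - 64) + m*(104*c^2 - 416*c + 312) + 40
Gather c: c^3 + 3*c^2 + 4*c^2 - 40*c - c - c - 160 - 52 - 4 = c^3 + 7*c^2 - 42*c - 216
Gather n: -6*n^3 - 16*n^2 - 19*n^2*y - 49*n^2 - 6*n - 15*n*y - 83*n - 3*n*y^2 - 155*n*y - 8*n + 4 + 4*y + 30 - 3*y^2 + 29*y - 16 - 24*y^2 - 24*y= -6*n^3 + n^2*(-19*y - 65) + n*(-3*y^2 - 170*y - 97) - 27*y^2 + 9*y + 18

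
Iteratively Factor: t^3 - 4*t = (t + 2)*(t^2 - 2*t) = t*(t + 2)*(t - 2)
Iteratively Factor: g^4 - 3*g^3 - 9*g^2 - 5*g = (g + 1)*(g^3 - 4*g^2 - 5*g) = (g - 5)*(g + 1)*(g^2 + g) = (g - 5)*(g + 1)^2*(g)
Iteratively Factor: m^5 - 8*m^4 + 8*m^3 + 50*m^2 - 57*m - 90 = (m + 2)*(m^4 - 10*m^3 + 28*m^2 - 6*m - 45) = (m - 5)*(m + 2)*(m^3 - 5*m^2 + 3*m + 9) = (m - 5)*(m - 3)*(m + 2)*(m^2 - 2*m - 3) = (m - 5)*(m - 3)*(m + 1)*(m + 2)*(m - 3)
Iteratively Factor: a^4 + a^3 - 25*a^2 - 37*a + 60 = (a - 5)*(a^3 + 6*a^2 + 5*a - 12) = (a - 5)*(a + 4)*(a^2 + 2*a - 3) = (a - 5)*(a - 1)*(a + 4)*(a + 3)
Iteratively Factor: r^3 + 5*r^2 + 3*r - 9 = (r - 1)*(r^2 + 6*r + 9) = (r - 1)*(r + 3)*(r + 3)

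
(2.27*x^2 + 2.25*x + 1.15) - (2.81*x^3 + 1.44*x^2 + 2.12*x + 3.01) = -2.81*x^3 + 0.83*x^2 + 0.13*x - 1.86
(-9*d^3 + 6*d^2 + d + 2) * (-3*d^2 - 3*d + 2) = 27*d^5 + 9*d^4 - 39*d^3 + 3*d^2 - 4*d + 4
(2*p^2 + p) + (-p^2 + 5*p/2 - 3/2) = p^2 + 7*p/2 - 3/2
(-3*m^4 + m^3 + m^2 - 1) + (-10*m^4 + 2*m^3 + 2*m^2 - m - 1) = -13*m^4 + 3*m^3 + 3*m^2 - m - 2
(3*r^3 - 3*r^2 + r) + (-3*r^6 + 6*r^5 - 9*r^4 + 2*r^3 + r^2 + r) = -3*r^6 + 6*r^5 - 9*r^4 + 5*r^3 - 2*r^2 + 2*r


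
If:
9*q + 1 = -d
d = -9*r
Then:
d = -9*r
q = r - 1/9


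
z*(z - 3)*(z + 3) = z^3 - 9*z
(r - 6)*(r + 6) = r^2 - 36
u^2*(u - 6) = u^3 - 6*u^2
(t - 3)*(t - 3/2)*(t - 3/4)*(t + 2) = t^4 - 13*t^3/4 - 21*t^2/8 + 99*t/8 - 27/4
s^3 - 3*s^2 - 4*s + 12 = (s - 3)*(s - 2)*(s + 2)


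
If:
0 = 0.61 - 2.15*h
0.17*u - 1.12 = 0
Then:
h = 0.28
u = 6.59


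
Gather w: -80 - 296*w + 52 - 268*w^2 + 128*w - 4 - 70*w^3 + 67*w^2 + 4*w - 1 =-70*w^3 - 201*w^2 - 164*w - 33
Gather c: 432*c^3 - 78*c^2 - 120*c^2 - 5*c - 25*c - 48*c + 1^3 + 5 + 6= 432*c^3 - 198*c^2 - 78*c + 12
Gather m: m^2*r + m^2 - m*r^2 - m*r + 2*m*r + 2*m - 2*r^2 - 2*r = m^2*(r + 1) + m*(-r^2 + r + 2) - 2*r^2 - 2*r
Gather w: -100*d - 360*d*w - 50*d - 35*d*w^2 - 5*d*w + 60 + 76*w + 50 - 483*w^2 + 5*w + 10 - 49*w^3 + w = -150*d - 49*w^3 + w^2*(-35*d - 483) + w*(82 - 365*d) + 120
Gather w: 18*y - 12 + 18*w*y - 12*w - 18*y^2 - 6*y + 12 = w*(18*y - 12) - 18*y^2 + 12*y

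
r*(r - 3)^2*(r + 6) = r^4 - 27*r^2 + 54*r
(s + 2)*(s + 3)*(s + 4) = s^3 + 9*s^2 + 26*s + 24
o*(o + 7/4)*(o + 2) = o^3 + 15*o^2/4 + 7*o/2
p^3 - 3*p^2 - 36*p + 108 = (p - 6)*(p - 3)*(p + 6)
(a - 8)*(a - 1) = a^2 - 9*a + 8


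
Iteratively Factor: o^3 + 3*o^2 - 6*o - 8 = (o - 2)*(o^2 + 5*o + 4) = (o - 2)*(o + 1)*(o + 4)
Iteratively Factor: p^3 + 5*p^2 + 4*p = (p + 4)*(p^2 + p) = p*(p + 4)*(p + 1)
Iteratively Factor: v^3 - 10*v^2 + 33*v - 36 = (v - 3)*(v^2 - 7*v + 12) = (v - 4)*(v - 3)*(v - 3)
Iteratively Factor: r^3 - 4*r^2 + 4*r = (r - 2)*(r^2 - 2*r) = (r - 2)^2*(r)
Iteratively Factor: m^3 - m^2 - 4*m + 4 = (m + 2)*(m^2 - 3*m + 2) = (m - 2)*(m + 2)*(m - 1)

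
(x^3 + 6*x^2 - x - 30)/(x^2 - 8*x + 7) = (x^3 + 6*x^2 - x - 30)/(x^2 - 8*x + 7)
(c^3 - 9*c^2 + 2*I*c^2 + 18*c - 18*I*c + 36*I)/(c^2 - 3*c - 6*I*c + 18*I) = (c^2 + 2*c*(-3 + I) - 12*I)/(c - 6*I)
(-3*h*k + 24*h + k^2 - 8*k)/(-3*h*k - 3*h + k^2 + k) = (k - 8)/(k + 1)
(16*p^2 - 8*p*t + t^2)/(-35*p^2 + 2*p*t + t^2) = (16*p^2 - 8*p*t + t^2)/(-35*p^2 + 2*p*t + t^2)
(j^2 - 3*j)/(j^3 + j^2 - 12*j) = 1/(j + 4)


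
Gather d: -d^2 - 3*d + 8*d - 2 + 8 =-d^2 + 5*d + 6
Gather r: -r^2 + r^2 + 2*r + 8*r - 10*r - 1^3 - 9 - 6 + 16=0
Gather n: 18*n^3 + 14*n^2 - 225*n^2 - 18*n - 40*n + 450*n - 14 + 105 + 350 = 18*n^3 - 211*n^2 + 392*n + 441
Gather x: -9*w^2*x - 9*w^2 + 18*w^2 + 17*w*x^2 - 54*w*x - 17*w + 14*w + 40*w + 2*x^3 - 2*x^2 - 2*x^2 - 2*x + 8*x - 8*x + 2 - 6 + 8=9*w^2 + 37*w + 2*x^3 + x^2*(17*w - 4) + x*(-9*w^2 - 54*w - 2) + 4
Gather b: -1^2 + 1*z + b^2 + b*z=b^2 + b*z + z - 1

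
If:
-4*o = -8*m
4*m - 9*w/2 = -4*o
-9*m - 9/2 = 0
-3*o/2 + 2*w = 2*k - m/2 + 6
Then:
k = -89/24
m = -1/2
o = -1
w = -4/3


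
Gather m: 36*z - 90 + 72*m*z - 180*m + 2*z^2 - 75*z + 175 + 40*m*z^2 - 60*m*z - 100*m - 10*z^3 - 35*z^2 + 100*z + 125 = m*(40*z^2 + 12*z - 280) - 10*z^3 - 33*z^2 + 61*z + 210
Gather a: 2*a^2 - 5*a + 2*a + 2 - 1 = 2*a^2 - 3*a + 1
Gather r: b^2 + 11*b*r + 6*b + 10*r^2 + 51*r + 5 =b^2 + 6*b + 10*r^2 + r*(11*b + 51) + 5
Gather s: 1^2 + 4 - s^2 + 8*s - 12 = -s^2 + 8*s - 7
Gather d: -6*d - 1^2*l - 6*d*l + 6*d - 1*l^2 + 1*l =-6*d*l - l^2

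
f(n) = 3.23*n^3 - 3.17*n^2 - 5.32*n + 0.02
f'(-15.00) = 2270.03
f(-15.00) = -11534.68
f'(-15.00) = 2270.03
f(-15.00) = -11534.68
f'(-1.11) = 13.66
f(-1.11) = -2.40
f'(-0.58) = 1.62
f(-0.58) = 1.41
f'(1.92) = 18.23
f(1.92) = 0.98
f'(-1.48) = 25.29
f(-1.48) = -9.52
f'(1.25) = 1.90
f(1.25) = -5.27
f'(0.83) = -3.91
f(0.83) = -4.73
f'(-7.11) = 529.61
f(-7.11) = -1283.35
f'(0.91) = -3.07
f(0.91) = -5.01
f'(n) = 9.69*n^2 - 6.34*n - 5.32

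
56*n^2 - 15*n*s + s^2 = (-8*n + s)*(-7*n + s)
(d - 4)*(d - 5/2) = d^2 - 13*d/2 + 10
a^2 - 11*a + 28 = (a - 7)*(a - 4)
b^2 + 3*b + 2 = (b + 1)*(b + 2)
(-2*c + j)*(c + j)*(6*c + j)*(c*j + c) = -12*c^4*j - 12*c^4 - 8*c^3*j^2 - 8*c^3*j + 5*c^2*j^3 + 5*c^2*j^2 + c*j^4 + c*j^3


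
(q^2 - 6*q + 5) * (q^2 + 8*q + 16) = q^4 + 2*q^3 - 27*q^2 - 56*q + 80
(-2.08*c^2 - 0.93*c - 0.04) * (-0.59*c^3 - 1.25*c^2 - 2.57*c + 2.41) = 1.2272*c^5 + 3.1487*c^4 + 6.5317*c^3 - 2.5727*c^2 - 2.1385*c - 0.0964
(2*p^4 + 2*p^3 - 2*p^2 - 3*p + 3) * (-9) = -18*p^4 - 18*p^3 + 18*p^2 + 27*p - 27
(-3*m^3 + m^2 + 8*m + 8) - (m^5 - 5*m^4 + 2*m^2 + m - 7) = -m^5 + 5*m^4 - 3*m^3 - m^2 + 7*m + 15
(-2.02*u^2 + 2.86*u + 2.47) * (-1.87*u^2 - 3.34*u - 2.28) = 3.7774*u^4 + 1.3986*u^3 - 9.5657*u^2 - 14.7706*u - 5.6316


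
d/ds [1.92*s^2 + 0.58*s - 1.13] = 3.84*s + 0.58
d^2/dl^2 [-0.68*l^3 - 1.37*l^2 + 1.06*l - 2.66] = -4.08*l - 2.74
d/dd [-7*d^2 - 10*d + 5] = -14*d - 10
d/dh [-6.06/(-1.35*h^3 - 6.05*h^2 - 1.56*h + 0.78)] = (-24.543*h^2 - 73.326*h - 9.4536)/(1.35*h^3 + 6.05*h^2 + 1.56*h - 0.78)^2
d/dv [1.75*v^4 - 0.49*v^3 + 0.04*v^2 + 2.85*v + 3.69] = 7.0*v^3 - 1.47*v^2 + 0.08*v + 2.85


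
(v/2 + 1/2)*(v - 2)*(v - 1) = v^3/2 - v^2 - v/2 + 1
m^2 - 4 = (m - 2)*(m + 2)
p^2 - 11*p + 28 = (p - 7)*(p - 4)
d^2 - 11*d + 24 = (d - 8)*(d - 3)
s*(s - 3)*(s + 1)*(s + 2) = s^4 - 7*s^2 - 6*s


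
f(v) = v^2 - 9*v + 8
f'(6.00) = 3.00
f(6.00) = -10.00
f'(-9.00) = -27.00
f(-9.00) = 170.00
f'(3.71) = -1.58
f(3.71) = -11.63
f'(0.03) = -8.94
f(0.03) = 7.73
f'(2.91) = -3.18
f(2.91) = -9.72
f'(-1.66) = -12.32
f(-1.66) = 25.70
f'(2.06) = -4.88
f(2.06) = -6.30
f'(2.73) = -3.54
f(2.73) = -9.12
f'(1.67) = -5.66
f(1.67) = -4.24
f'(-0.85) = -10.70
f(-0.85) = 16.37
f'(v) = 2*v - 9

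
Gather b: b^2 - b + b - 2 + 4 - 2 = b^2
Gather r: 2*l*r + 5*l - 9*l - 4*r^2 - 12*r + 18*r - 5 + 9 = -4*l - 4*r^2 + r*(2*l + 6) + 4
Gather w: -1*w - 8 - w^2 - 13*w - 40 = -w^2 - 14*w - 48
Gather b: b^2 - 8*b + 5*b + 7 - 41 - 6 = b^2 - 3*b - 40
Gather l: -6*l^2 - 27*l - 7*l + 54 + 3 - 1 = -6*l^2 - 34*l + 56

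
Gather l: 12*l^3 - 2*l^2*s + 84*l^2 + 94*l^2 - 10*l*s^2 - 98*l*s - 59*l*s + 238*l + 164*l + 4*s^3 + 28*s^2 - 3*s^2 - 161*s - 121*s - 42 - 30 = 12*l^3 + l^2*(178 - 2*s) + l*(-10*s^2 - 157*s + 402) + 4*s^3 + 25*s^2 - 282*s - 72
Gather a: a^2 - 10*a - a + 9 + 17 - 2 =a^2 - 11*a + 24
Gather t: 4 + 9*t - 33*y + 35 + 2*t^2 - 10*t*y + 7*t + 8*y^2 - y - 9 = 2*t^2 + t*(16 - 10*y) + 8*y^2 - 34*y + 30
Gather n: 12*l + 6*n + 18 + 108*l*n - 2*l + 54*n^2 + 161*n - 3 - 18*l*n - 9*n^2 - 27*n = 10*l + 45*n^2 + n*(90*l + 140) + 15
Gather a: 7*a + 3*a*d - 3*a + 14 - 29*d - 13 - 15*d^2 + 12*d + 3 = a*(3*d + 4) - 15*d^2 - 17*d + 4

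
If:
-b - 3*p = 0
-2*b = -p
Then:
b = 0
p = 0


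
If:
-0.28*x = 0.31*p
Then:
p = -0.903225806451613*x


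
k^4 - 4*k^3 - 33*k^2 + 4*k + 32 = (k - 8)*(k - 1)*(k + 1)*(k + 4)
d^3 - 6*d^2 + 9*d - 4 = (d - 4)*(d - 1)^2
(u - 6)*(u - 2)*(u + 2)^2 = u^4 - 4*u^3 - 16*u^2 + 16*u + 48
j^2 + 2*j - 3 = (j - 1)*(j + 3)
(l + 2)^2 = l^2 + 4*l + 4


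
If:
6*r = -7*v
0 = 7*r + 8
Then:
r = -8/7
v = 48/49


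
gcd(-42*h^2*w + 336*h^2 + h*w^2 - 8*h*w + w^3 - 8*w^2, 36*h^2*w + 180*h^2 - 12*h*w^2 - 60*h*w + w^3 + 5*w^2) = -6*h + w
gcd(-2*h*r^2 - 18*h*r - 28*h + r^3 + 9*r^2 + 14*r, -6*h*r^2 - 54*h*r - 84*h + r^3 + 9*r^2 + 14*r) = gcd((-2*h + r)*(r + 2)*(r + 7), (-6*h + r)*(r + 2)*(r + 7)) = r^2 + 9*r + 14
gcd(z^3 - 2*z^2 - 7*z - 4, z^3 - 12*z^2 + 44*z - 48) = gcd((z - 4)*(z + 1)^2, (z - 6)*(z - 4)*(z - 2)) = z - 4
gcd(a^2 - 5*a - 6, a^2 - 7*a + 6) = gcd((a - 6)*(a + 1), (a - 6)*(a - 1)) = a - 6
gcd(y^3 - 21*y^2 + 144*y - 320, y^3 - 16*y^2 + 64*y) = y^2 - 16*y + 64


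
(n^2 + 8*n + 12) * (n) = n^3 + 8*n^2 + 12*n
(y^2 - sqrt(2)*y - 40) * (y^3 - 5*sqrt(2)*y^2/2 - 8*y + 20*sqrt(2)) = y^5 - 7*sqrt(2)*y^4/2 - 43*y^3 + 128*sqrt(2)*y^2 + 280*y - 800*sqrt(2)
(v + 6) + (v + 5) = 2*v + 11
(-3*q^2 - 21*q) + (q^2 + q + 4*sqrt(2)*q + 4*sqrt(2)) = -2*q^2 - 20*q + 4*sqrt(2)*q + 4*sqrt(2)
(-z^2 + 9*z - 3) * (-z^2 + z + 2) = z^4 - 10*z^3 + 10*z^2 + 15*z - 6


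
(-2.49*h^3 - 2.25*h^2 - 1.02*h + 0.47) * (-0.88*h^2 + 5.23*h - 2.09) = 2.1912*h^5 - 11.0427*h^4 - 5.6658*h^3 - 1.0457*h^2 + 4.5899*h - 0.9823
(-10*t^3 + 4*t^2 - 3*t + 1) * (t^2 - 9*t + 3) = -10*t^5 + 94*t^4 - 69*t^3 + 40*t^2 - 18*t + 3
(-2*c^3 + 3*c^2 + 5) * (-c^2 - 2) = 2*c^5 - 3*c^4 + 4*c^3 - 11*c^2 - 10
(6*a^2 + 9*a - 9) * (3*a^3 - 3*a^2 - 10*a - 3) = 18*a^5 + 9*a^4 - 114*a^3 - 81*a^2 + 63*a + 27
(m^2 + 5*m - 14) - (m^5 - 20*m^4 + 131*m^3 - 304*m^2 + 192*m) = -m^5 + 20*m^4 - 131*m^3 + 305*m^2 - 187*m - 14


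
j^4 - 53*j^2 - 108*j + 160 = (j - 8)*(j - 1)*(j + 4)*(j + 5)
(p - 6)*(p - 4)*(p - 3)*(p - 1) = p^4 - 14*p^3 + 67*p^2 - 126*p + 72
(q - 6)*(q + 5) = q^2 - q - 30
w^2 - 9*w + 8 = (w - 8)*(w - 1)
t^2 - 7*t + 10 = (t - 5)*(t - 2)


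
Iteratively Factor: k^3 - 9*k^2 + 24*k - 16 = (k - 4)*(k^2 - 5*k + 4) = (k - 4)^2*(k - 1)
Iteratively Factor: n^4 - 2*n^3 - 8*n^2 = (n)*(n^3 - 2*n^2 - 8*n) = n*(n - 4)*(n^2 + 2*n) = n*(n - 4)*(n + 2)*(n)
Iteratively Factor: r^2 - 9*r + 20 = (r - 5)*(r - 4)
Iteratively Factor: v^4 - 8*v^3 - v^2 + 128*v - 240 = (v - 4)*(v^3 - 4*v^2 - 17*v + 60) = (v - 4)*(v - 3)*(v^2 - v - 20) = (v - 5)*(v - 4)*(v - 3)*(v + 4)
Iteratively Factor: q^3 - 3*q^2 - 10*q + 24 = (q - 2)*(q^2 - q - 12) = (q - 4)*(q - 2)*(q + 3)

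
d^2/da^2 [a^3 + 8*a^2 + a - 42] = 6*a + 16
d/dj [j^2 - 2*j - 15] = 2*j - 2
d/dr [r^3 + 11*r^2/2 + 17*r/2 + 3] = 3*r^2 + 11*r + 17/2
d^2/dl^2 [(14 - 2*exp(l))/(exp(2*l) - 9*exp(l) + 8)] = 2*(-exp(4*l) + 19*exp(3*l) - 141*exp(2*l) + 271*exp(l) + 440)*exp(l)/(exp(6*l) - 27*exp(5*l) + 267*exp(4*l) - 1161*exp(3*l) + 2136*exp(2*l) - 1728*exp(l) + 512)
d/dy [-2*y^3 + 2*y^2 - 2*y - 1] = -6*y^2 + 4*y - 2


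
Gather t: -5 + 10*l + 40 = 10*l + 35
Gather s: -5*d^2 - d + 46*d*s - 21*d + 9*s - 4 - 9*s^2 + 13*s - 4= -5*d^2 - 22*d - 9*s^2 + s*(46*d + 22) - 8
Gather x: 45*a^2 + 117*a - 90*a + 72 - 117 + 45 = 45*a^2 + 27*a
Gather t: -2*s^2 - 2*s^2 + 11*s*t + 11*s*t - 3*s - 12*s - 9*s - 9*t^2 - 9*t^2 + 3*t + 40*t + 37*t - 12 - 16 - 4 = -4*s^2 - 24*s - 18*t^2 + t*(22*s + 80) - 32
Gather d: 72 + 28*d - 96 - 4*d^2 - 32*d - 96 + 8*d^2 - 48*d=4*d^2 - 52*d - 120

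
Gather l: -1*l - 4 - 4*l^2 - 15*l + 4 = -4*l^2 - 16*l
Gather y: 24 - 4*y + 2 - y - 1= 25 - 5*y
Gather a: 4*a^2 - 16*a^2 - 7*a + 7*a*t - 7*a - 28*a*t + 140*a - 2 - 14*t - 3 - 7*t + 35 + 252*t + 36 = -12*a^2 + a*(126 - 21*t) + 231*t + 66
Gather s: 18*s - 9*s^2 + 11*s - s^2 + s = -10*s^2 + 30*s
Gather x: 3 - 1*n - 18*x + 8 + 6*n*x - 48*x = -n + x*(6*n - 66) + 11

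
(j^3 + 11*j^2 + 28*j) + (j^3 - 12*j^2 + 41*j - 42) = 2*j^3 - j^2 + 69*j - 42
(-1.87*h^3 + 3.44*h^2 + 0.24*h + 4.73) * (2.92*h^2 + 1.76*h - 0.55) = -5.4604*h^5 + 6.7536*h^4 + 7.7837*h^3 + 12.342*h^2 + 8.1928*h - 2.6015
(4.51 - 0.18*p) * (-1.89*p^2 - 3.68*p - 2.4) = 0.3402*p^3 - 7.8615*p^2 - 16.1648*p - 10.824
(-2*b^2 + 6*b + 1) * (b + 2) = -2*b^3 + 2*b^2 + 13*b + 2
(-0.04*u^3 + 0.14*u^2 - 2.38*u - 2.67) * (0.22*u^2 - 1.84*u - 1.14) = -0.0088*u^5 + 0.1044*u^4 - 0.7356*u^3 + 3.6322*u^2 + 7.626*u + 3.0438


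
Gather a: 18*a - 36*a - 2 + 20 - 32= -18*a - 14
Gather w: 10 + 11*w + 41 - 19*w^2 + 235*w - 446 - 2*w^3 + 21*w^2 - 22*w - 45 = -2*w^3 + 2*w^2 + 224*w - 440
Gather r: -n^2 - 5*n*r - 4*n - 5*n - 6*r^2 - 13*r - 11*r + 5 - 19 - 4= -n^2 - 9*n - 6*r^2 + r*(-5*n - 24) - 18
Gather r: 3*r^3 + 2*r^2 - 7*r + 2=3*r^3 + 2*r^2 - 7*r + 2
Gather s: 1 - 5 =-4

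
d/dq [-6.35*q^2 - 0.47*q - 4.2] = -12.7*q - 0.47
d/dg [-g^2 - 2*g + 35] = -2*g - 2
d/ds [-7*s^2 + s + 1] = 1 - 14*s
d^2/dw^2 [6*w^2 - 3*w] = 12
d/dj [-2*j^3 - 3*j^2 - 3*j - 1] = -6*j^2 - 6*j - 3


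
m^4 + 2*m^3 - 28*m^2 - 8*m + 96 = (m - 4)*(m - 2)*(m + 2)*(m + 6)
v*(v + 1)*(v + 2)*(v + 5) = v^4 + 8*v^3 + 17*v^2 + 10*v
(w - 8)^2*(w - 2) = w^3 - 18*w^2 + 96*w - 128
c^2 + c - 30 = (c - 5)*(c + 6)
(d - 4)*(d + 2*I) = d^2 - 4*d + 2*I*d - 8*I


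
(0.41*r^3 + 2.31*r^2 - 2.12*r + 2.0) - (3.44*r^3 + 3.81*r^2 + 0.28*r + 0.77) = -3.03*r^3 - 1.5*r^2 - 2.4*r + 1.23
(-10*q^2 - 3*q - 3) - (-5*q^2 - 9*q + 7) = -5*q^2 + 6*q - 10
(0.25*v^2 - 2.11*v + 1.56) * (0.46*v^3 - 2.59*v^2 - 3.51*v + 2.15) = 0.115*v^5 - 1.6181*v^4 + 5.305*v^3 + 3.9032*v^2 - 10.0121*v + 3.354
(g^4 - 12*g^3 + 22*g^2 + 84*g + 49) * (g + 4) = g^5 - 8*g^4 - 26*g^3 + 172*g^2 + 385*g + 196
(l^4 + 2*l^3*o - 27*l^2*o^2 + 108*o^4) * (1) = l^4 + 2*l^3*o - 27*l^2*o^2 + 108*o^4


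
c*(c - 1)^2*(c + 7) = c^4 + 5*c^3 - 13*c^2 + 7*c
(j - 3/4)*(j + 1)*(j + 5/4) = j^3 + 3*j^2/2 - 7*j/16 - 15/16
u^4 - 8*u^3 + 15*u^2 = u^2*(u - 5)*(u - 3)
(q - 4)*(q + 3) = q^2 - q - 12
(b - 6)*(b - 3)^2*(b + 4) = b^4 - 8*b^3 - 3*b^2 + 126*b - 216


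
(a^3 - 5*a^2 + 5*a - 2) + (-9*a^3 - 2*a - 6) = -8*a^3 - 5*a^2 + 3*a - 8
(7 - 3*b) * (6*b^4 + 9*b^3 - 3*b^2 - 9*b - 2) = -18*b^5 + 15*b^4 + 72*b^3 + 6*b^2 - 57*b - 14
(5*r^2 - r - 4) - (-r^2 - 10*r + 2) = 6*r^2 + 9*r - 6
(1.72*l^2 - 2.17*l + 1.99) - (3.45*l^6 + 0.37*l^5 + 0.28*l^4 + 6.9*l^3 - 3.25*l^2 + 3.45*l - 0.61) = -3.45*l^6 - 0.37*l^5 - 0.28*l^4 - 6.9*l^3 + 4.97*l^2 - 5.62*l + 2.6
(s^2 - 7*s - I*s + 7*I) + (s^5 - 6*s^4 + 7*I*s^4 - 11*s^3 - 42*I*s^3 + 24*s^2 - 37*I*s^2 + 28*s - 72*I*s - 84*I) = s^5 - 6*s^4 + 7*I*s^4 - 11*s^3 - 42*I*s^3 + 25*s^2 - 37*I*s^2 + 21*s - 73*I*s - 77*I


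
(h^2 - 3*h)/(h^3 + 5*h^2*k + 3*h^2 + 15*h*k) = (h - 3)/(h^2 + 5*h*k + 3*h + 15*k)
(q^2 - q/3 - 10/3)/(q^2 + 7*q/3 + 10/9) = 3*(q - 2)/(3*q + 2)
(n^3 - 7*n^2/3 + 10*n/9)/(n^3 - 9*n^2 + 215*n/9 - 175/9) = n*(3*n - 2)/(3*n^2 - 22*n + 35)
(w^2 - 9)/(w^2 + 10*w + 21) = (w - 3)/(w + 7)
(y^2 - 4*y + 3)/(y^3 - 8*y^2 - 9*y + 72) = (y - 1)/(y^2 - 5*y - 24)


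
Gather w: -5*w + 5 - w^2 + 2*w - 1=-w^2 - 3*w + 4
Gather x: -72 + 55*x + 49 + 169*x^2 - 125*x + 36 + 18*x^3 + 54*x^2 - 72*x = 18*x^3 + 223*x^2 - 142*x + 13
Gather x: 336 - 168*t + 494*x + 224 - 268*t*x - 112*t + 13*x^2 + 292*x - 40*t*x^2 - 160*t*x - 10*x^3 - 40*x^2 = -280*t - 10*x^3 + x^2*(-40*t - 27) + x*(786 - 428*t) + 560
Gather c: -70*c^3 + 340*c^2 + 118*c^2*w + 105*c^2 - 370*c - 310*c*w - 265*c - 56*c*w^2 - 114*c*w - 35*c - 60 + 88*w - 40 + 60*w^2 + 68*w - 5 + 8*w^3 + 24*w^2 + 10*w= -70*c^3 + c^2*(118*w + 445) + c*(-56*w^2 - 424*w - 670) + 8*w^3 + 84*w^2 + 166*w - 105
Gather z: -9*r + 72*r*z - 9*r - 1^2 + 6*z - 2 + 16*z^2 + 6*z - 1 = -18*r + 16*z^2 + z*(72*r + 12) - 4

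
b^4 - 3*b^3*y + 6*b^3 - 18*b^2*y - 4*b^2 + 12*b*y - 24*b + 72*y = (b - 2)*(b + 2)*(b + 6)*(b - 3*y)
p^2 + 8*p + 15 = (p + 3)*(p + 5)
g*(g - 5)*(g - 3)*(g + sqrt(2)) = g^4 - 8*g^3 + sqrt(2)*g^3 - 8*sqrt(2)*g^2 + 15*g^2 + 15*sqrt(2)*g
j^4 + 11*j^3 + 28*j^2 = j^2*(j + 4)*(j + 7)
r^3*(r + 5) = r^4 + 5*r^3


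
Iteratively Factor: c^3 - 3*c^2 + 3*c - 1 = (c - 1)*(c^2 - 2*c + 1) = (c - 1)^2*(c - 1)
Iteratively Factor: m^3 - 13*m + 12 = (m + 4)*(m^2 - 4*m + 3) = (m - 3)*(m + 4)*(m - 1)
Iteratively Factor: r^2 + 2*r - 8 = (r - 2)*(r + 4)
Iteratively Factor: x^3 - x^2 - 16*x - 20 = (x - 5)*(x^2 + 4*x + 4) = (x - 5)*(x + 2)*(x + 2)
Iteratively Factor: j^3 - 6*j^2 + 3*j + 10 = (j - 5)*(j^2 - j - 2) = (j - 5)*(j + 1)*(j - 2)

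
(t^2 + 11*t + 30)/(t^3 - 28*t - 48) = (t^2 + 11*t + 30)/(t^3 - 28*t - 48)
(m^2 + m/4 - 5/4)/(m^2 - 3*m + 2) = (m + 5/4)/(m - 2)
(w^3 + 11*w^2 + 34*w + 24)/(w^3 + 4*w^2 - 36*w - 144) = (w + 1)/(w - 6)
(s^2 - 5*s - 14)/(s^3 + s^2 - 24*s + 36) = (s^2 - 5*s - 14)/(s^3 + s^2 - 24*s + 36)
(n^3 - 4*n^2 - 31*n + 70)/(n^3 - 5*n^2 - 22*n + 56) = (n + 5)/(n + 4)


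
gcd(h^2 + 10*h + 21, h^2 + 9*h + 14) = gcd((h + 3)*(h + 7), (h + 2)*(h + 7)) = h + 7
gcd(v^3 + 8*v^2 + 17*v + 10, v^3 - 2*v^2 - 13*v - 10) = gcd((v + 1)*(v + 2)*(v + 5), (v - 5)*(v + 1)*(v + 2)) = v^2 + 3*v + 2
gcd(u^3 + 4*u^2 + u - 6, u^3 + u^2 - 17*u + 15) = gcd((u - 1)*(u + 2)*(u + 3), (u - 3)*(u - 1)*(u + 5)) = u - 1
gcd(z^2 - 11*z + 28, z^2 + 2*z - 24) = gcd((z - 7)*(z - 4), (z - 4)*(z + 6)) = z - 4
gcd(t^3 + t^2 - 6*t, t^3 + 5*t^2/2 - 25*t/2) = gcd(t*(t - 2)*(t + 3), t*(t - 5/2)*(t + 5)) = t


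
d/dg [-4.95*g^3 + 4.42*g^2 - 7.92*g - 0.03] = -14.85*g^2 + 8.84*g - 7.92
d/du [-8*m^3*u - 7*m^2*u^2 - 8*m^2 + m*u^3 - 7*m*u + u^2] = -8*m^3 - 14*m^2*u + 3*m*u^2 - 7*m + 2*u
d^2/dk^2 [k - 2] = 0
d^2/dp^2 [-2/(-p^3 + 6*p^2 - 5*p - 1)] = 4*(3*(2 - p)*(p^3 - 6*p^2 + 5*p + 1) + (3*p^2 - 12*p + 5)^2)/(p^3 - 6*p^2 + 5*p + 1)^3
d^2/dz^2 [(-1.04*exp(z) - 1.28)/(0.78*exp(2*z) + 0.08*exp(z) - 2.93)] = (-0.632736*exp(4*z) - 3.050112*exp(3*z) - 14.500512*exp(2*z) - 11.953216*exp(z) - 9.228328)*exp(z)/(0.474552*exp(6*z) + 0.146016*exp(5*z) - 5.33286*exp(4*z) - 1.09648*exp(3*z) + 20.03241*exp(2*z) + 2.060376*exp(z) - 25.153757)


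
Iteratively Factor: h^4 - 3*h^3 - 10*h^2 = (h + 2)*(h^3 - 5*h^2) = h*(h + 2)*(h^2 - 5*h) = h*(h - 5)*(h + 2)*(h)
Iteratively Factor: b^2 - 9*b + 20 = (b - 5)*(b - 4)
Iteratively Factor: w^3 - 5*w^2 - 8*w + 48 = (w - 4)*(w^2 - w - 12) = (w - 4)*(w + 3)*(w - 4)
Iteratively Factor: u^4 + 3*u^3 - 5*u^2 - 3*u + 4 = (u - 1)*(u^3 + 4*u^2 - u - 4) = (u - 1)*(u + 4)*(u^2 - 1) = (u - 1)^2*(u + 4)*(u + 1)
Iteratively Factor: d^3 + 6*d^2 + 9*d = (d)*(d^2 + 6*d + 9) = d*(d + 3)*(d + 3)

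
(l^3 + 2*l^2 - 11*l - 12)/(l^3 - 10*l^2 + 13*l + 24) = (l + 4)/(l - 8)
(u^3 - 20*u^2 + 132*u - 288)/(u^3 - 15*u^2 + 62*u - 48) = (u - 6)/(u - 1)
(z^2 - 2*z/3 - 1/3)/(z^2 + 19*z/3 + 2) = (z - 1)/(z + 6)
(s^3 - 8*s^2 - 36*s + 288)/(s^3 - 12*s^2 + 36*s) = (s^2 - 2*s - 48)/(s*(s - 6))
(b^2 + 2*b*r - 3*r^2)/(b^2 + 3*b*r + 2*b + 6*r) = (b - r)/(b + 2)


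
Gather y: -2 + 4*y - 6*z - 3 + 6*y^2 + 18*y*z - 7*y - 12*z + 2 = 6*y^2 + y*(18*z - 3) - 18*z - 3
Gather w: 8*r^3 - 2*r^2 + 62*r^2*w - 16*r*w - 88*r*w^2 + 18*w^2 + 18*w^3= 8*r^3 - 2*r^2 + 18*w^3 + w^2*(18 - 88*r) + w*(62*r^2 - 16*r)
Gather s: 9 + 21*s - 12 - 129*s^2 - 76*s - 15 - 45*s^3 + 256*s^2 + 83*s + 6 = -45*s^3 + 127*s^2 + 28*s - 12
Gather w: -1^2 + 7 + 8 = 14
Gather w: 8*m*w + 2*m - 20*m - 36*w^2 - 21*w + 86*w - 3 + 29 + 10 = -18*m - 36*w^2 + w*(8*m + 65) + 36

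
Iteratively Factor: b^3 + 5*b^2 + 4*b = (b + 1)*(b^2 + 4*b) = b*(b + 1)*(b + 4)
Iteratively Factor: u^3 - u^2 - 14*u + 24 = (u + 4)*(u^2 - 5*u + 6) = (u - 2)*(u + 4)*(u - 3)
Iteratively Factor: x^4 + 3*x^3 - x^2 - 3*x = (x + 1)*(x^3 + 2*x^2 - 3*x) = (x + 1)*(x + 3)*(x^2 - x) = (x - 1)*(x + 1)*(x + 3)*(x)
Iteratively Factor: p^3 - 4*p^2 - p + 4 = (p - 4)*(p^2 - 1) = (p - 4)*(p + 1)*(p - 1)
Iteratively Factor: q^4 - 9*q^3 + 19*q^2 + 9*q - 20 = (q - 5)*(q^3 - 4*q^2 - q + 4) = (q - 5)*(q + 1)*(q^2 - 5*q + 4) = (q - 5)*(q - 1)*(q + 1)*(q - 4)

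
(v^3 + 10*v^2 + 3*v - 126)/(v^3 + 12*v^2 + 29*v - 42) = (v - 3)/(v - 1)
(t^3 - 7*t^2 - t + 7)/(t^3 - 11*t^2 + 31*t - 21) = (t + 1)/(t - 3)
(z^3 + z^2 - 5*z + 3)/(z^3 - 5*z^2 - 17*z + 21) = (z - 1)/(z - 7)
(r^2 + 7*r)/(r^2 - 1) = r*(r + 7)/(r^2 - 1)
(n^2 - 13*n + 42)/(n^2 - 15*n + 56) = (n - 6)/(n - 8)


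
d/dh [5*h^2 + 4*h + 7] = 10*h + 4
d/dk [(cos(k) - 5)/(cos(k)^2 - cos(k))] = (sin(k) + 5*sin(k)/cos(k)^2 - 10*tan(k))/(cos(k) - 1)^2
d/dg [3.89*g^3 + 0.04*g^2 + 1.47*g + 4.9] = 11.67*g^2 + 0.08*g + 1.47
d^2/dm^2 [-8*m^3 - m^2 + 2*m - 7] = -48*m - 2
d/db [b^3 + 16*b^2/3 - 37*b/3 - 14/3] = 3*b^2 + 32*b/3 - 37/3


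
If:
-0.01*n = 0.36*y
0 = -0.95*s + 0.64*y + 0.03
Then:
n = -36.0*y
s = 0.673684210526316*y + 0.0315789473684211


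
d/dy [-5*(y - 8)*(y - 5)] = 65 - 10*y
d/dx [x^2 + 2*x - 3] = 2*x + 2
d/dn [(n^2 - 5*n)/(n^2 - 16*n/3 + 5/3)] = -3/(9*n^2 - 6*n + 1)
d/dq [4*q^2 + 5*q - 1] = 8*q + 5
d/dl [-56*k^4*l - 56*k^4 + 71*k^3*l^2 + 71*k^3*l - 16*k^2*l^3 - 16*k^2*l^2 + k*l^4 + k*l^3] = k*(-56*k^3 + 142*k^2*l + 71*k^2 - 48*k*l^2 - 32*k*l + 4*l^3 + 3*l^2)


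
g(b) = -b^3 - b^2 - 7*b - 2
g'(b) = -3*b^2 - 2*b - 7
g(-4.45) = 97.47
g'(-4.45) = -57.51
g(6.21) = -323.52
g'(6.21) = -135.11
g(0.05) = -2.35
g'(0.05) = -7.11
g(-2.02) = 16.30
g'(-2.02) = -15.20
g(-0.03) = -1.79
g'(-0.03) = -6.94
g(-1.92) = 14.83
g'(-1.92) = -14.22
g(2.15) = -31.61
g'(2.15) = -25.17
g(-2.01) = 16.15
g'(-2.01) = -15.10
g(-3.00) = 37.00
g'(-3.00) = -28.00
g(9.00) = -875.00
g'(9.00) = -268.00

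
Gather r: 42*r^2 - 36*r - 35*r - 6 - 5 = 42*r^2 - 71*r - 11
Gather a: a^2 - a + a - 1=a^2 - 1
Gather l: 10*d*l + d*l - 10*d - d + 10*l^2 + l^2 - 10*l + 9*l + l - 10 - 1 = 11*d*l - 11*d + 11*l^2 - 11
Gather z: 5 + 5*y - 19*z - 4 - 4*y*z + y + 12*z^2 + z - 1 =6*y + 12*z^2 + z*(-4*y - 18)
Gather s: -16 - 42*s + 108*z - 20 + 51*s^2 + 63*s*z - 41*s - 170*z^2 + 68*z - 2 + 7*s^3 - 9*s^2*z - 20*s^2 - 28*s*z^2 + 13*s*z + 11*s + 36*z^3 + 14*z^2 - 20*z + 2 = 7*s^3 + s^2*(31 - 9*z) + s*(-28*z^2 + 76*z - 72) + 36*z^3 - 156*z^2 + 156*z - 36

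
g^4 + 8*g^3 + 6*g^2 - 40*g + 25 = (g - 1)^2*(g + 5)^2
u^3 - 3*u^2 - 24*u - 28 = (u - 7)*(u + 2)^2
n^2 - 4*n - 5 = (n - 5)*(n + 1)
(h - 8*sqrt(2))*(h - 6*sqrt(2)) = h^2 - 14*sqrt(2)*h + 96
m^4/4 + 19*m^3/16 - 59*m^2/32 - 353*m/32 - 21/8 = (m/4 + 1)*(m - 3)*(m + 1/4)*(m + 7/2)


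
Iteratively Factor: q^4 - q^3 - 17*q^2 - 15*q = (q - 5)*(q^3 + 4*q^2 + 3*q) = (q - 5)*(q + 3)*(q^2 + q) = q*(q - 5)*(q + 3)*(q + 1)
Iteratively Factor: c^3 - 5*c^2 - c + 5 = (c + 1)*(c^2 - 6*c + 5) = (c - 5)*(c + 1)*(c - 1)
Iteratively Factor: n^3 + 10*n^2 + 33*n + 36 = (n + 4)*(n^2 + 6*n + 9) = (n + 3)*(n + 4)*(n + 3)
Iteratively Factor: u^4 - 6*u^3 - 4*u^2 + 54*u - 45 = (u - 3)*(u^3 - 3*u^2 - 13*u + 15) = (u - 3)*(u + 3)*(u^2 - 6*u + 5) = (u - 5)*(u - 3)*(u + 3)*(u - 1)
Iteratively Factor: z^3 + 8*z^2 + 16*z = (z + 4)*(z^2 + 4*z) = (z + 4)^2*(z)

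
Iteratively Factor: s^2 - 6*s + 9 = (s - 3)*(s - 3)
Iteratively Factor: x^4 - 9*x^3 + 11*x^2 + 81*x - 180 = (x - 4)*(x^3 - 5*x^2 - 9*x + 45) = (x - 4)*(x + 3)*(x^2 - 8*x + 15) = (x - 4)*(x - 3)*(x + 3)*(x - 5)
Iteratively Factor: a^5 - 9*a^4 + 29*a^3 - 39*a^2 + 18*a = (a - 1)*(a^4 - 8*a^3 + 21*a^2 - 18*a) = (a - 3)*(a - 1)*(a^3 - 5*a^2 + 6*a) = (a - 3)*(a - 2)*(a - 1)*(a^2 - 3*a) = a*(a - 3)*(a - 2)*(a - 1)*(a - 3)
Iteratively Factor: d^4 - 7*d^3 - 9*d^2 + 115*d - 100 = (d + 4)*(d^3 - 11*d^2 + 35*d - 25) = (d - 1)*(d + 4)*(d^2 - 10*d + 25) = (d - 5)*(d - 1)*(d + 4)*(d - 5)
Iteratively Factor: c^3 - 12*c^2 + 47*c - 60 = (c - 4)*(c^2 - 8*c + 15) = (c - 5)*(c - 4)*(c - 3)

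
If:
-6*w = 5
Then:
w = -5/6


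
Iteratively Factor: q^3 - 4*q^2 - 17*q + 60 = (q - 3)*(q^2 - q - 20) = (q - 5)*(q - 3)*(q + 4)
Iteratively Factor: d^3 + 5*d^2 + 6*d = (d + 3)*(d^2 + 2*d) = d*(d + 3)*(d + 2)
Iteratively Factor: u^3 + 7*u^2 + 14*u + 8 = (u + 1)*(u^2 + 6*u + 8) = (u + 1)*(u + 4)*(u + 2)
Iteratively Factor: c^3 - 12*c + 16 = (c - 2)*(c^2 + 2*c - 8) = (c - 2)^2*(c + 4)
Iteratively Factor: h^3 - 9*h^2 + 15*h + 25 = (h - 5)*(h^2 - 4*h - 5) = (h - 5)*(h + 1)*(h - 5)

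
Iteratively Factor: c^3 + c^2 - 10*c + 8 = (c - 2)*(c^2 + 3*c - 4) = (c - 2)*(c - 1)*(c + 4)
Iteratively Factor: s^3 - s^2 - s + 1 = (s - 1)*(s^2 - 1) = (s - 1)*(s + 1)*(s - 1)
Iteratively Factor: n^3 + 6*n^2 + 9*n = (n + 3)*(n^2 + 3*n) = n*(n + 3)*(n + 3)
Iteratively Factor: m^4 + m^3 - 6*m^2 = (m)*(m^3 + m^2 - 6*m) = m^2*(m^2 + m - 6) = m^2*(m + 3)*(m - 2)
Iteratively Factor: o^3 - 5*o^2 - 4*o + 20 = (o - 2)*(o^2 - 3*o - 10) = (o - 5)*(o - 2)*(o + 2)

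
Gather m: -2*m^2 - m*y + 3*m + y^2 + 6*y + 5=-2*m^2 + m*(3 - y) + y^2 + 6*y + 5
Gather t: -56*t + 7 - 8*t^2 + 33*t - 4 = -8*t^2 - 23*t + 3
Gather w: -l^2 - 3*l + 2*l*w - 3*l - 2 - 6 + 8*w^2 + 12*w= -l^2 - 6*l + 8*w^2 + w*(2*l + 12) - 8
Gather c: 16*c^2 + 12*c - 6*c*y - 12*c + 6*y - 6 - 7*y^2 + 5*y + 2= 16*c^2 - 6*c*y - 7*y^2 + 11*y - 4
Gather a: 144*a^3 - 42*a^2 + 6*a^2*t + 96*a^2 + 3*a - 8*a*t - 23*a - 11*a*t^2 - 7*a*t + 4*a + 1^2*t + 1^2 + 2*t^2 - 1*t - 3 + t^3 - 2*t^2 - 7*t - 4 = 144*a^3 + a^2*(6*t + 54) + a*(-11*t^2 - 15*t - 16) + t^3 - 7*t - 6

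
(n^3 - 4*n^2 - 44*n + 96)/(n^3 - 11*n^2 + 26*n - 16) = (n + 6)/(n - 1)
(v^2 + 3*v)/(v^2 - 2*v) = (v + 3)/(v - 2)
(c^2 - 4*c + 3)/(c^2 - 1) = (c - 3)/(c + 1)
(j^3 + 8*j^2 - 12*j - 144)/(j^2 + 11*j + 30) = (j^2 + 2*j - 24)/(j + 5)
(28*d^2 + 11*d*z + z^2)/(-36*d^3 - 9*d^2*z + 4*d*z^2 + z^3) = (7*d + z)/(-9*d^2 + z^2)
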